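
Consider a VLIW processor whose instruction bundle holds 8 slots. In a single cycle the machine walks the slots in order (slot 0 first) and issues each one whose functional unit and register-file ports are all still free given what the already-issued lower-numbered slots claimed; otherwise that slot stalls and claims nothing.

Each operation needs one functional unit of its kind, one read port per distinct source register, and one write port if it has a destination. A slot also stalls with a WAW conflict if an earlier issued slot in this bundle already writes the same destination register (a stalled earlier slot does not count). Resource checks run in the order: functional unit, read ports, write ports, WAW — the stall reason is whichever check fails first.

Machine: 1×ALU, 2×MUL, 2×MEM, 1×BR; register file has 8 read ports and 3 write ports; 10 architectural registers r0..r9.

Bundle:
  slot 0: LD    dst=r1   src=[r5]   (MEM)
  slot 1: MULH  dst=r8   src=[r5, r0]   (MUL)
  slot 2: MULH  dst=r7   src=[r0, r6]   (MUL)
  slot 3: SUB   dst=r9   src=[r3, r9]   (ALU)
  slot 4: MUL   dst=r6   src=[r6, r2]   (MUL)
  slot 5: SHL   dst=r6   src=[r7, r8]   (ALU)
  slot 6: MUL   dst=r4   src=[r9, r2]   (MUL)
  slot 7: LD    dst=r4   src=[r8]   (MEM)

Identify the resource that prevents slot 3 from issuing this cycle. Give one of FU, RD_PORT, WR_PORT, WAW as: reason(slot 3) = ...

#0 MEM src=r5 dispatched  <A:1 Mu:2 Ld:1 B:1 rd:7 wr:2>
#1 MUL src=r5,r0 dispatched  <A:1 Mu:1 Ld:1 B:1 rd:5 wr:1>
#2 MUL src=r0,r6 dispatched  <A:1 Mu:0 Ld:1 B:1 rd:3 wr:0>
#3 ALU src=r3,r9 held:WR_PORT  <A:1 Mu:0 Ld:1 B:1 rd:3 wr:0>
#4 MUL src=r6,r2 held:FU  <A:1 Mu:0 Ld:1 B:1 rd:3 wr:0>
#5 ALU src=r7,r8 held:WR_PORT  <A:1 Mu:0 Ld:1 B:1 rd:3 wr:0>
#6 MUL src=r9,r2 held:FU  <A:1 Mu:0 Ld:1 B:1 rd:3 wr:0>
#7 MEM src=r8 held:WR_PORT  <A:1 Mu:0 Ld:1 B:1 rd:3 wr:0>

reason(slot 3) = WR_PORT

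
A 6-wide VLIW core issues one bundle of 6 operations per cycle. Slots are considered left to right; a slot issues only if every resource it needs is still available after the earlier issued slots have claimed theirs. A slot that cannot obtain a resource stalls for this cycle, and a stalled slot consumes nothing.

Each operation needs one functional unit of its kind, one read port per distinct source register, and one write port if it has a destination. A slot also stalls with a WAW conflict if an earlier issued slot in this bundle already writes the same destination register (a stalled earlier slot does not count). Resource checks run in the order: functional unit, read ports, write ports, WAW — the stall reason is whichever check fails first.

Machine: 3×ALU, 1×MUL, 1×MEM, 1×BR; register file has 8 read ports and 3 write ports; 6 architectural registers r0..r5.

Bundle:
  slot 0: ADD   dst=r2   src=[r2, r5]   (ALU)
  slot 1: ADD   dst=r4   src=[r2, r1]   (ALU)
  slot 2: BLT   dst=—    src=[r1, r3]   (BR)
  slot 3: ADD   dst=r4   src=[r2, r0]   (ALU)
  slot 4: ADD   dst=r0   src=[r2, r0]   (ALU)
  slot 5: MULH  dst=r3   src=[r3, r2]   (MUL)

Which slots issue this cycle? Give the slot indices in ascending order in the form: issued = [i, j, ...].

issued = [0, 1, 2, 4]

(0) want 1×ALU +2rd +1wr — yes → AL2|MU1|ME1|BR1|rd6|wr2
(1) want 1×ALU +2rd +1wr — yes → AL1|MU1|ME1|BR1|rd4|wr1
(2) want 1×BR +2rd +0wr — yes → AL1|MU1|ME1|BR0|rd2|wr1
(3) want 1×ALU +2rd +1wr — WAW → AL1|MU1|ME1|BR0|rd2|wr1
(4) want 1×ALU +2rd +1wr — yes → AL0|MU1|ME1|BR0|rd0|wr0
(5) want 1×MUL +2rd +1wr — RD_PORT → AL0|MU1|ME1|BR0|rd0|wr0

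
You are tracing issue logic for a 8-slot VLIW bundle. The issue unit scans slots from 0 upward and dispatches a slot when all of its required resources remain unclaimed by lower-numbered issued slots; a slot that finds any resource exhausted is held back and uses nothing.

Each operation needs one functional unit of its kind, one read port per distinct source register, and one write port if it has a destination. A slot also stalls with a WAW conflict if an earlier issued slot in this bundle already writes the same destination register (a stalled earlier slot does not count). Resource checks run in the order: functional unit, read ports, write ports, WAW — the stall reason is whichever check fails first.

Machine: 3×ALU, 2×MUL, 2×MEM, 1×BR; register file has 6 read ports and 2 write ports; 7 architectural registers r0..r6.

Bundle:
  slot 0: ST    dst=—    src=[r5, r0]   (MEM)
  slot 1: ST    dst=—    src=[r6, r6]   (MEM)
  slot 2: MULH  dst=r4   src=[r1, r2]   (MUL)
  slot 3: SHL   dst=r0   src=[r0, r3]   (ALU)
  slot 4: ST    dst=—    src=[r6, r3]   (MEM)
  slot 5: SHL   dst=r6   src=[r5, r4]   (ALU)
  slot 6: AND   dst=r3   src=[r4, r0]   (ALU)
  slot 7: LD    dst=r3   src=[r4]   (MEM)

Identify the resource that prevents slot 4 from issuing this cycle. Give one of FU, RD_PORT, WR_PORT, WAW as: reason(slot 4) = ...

reason(slot 4) = FU

slot 0 (MEM): ISSUE — free A3,Mu2,Ld1,B1 rp4 wp2
slot 1 (MEM): ISSUE — free A3,Mu2,Ld0,B1 rp3 wp2
slot 2 (MUL): ISSUE — free A3,Mu1,Ld0,B1 rp1 wp1
slot 3 (ALU): stall RD_PORT — free A3,Mu1,Ld0,B1 rp1 wp1
slot 4 (MEM): stall FU — free A3,Mu1,Ld0,B1 rp1 wp1
slot 5 (ALU): stall RD_PORT — free A3,Mu1,Ld0,B1 rp1 wp1
slot 6 (ALU): stall RD_PORT — free A3,Mu1,Ld0,B1 rp1 wp1
slot 7 (MEM): stall FU — free A3,Mu1,Ld0,B1 rp1 wp1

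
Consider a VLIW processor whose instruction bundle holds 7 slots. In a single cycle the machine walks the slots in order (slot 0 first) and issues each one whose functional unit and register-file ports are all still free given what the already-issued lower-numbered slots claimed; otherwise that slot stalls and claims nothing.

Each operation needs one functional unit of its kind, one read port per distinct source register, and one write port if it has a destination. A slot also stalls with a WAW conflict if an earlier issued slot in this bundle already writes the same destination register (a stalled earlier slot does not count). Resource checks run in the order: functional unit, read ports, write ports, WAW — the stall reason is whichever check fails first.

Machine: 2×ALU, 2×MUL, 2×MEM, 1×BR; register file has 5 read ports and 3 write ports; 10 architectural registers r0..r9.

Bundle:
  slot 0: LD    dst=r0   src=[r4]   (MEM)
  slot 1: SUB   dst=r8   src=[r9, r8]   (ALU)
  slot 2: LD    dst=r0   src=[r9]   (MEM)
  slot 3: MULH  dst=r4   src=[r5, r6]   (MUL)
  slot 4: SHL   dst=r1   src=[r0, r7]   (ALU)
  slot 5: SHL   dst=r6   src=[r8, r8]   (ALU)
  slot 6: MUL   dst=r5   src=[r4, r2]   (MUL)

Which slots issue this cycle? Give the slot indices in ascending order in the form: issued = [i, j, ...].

issued = [0, 1, 3]

  0. MEM→r0 ⇒ go  {2A/2Mu/1Ld/1B | 4r 2w}
  1. ALU→r8 ⇒ go  {1A/2Mu/1Ld/1B | 2r 1w}
  2. MEM→r0 ⇒ no(WAW)  {1A/2Mu/1Ld/1B | 2r 1w}
  3. MUL→r4 ⇒ go  {1A/1Mu/1Ld/1B | 0r 0w}
  4. ALU→r1 ⇒ no(RD_PORT)  {1A/1Mu/1Ld/1B | 0r 0w}
  5. ALU→r6 ⇒ no(RD_PORT)  {1A/1Mu/1Ld/1B | 0r 0w}
  6. MUL→r5 ⇒ no(RD_PORT)  {1A/1Mu/1Ld/1B | 0r 0w}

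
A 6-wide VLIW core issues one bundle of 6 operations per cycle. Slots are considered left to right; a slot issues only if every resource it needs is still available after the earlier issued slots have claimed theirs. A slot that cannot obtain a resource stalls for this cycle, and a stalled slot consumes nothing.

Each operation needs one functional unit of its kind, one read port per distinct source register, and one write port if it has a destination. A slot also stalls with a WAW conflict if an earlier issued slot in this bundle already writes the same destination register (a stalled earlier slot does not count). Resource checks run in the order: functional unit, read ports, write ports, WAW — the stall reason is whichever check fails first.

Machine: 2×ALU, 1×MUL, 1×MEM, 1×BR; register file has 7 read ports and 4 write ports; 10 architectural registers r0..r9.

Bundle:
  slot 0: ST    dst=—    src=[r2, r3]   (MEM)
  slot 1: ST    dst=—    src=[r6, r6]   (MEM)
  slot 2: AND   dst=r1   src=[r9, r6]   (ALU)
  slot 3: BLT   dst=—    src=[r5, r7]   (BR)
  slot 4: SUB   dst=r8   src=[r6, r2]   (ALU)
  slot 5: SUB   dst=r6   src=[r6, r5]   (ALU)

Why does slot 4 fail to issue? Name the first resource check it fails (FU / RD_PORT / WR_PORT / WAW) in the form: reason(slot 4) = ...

#0 MEM src=r2,r3 dispatched  <A:2 Mu:1 Ld:0 B:1 rd:5 wr:4>
#1 MEM src=r6,r6 held:FU  <A:2 Mu:1 Ld:0 B:1 rd:5 wr:4>
#2 ALU src=r9,r6 dispatched  <A:1 Mu:1 Ld:0 B:1 rd:3 wr:3>
#3 BR src=r5,r7 dispatched  <A:1 Mu:1 Ld:0 B:0 rd:1 wr:3>
#4 ALU src=r6,r2 held:RD_PORT  <A:1 Mu:1 Ld:0 B:0 rd:1 wr:3>
#5 ALU src=r6,r5 held:RD_PORT  <A:1 Mu:1 Ld:0 B:0 rd:1 wr:3>

reason(slot 4) = RD_PORT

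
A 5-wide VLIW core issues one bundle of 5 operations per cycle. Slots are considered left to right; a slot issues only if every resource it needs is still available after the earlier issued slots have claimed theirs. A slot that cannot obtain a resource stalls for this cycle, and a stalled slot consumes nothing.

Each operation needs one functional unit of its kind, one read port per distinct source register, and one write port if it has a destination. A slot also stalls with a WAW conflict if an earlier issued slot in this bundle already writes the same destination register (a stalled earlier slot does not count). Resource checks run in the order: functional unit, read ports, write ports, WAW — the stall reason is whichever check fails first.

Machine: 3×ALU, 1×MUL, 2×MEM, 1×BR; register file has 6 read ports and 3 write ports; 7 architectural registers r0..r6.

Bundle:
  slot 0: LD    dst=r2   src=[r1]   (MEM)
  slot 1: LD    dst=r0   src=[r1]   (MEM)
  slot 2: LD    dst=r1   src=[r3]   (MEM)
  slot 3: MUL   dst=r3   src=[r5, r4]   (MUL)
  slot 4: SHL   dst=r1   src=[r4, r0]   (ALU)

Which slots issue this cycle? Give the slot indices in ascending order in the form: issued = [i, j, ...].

issued = [0, 1, 3]

[0] MEM needs rd=1 wr=1: ok; after: ALU=3 MUL=1 MEM=1 BR=1, R=5, W=2
[1] MEM needs rd=1 wr=1: ok; after: ALU=3 MUL=1 MEM=0 BR=1, R=4, W=1
[2] MEM needs rd=1 wr=1: FU; after: ALU=3 MUL=1 MEM=0 BR=1, R=4, W=1
[3] MUL needs rd=2 wr=1: ok; after: ALU=3 MUL=0 MEM=0 BR=1, R=2, W=0
[4] ALU needs rd=2 wr=1: WR_PORT; after: ALU=3 MUL=0 MEM=0 BR=1, R=2, W=0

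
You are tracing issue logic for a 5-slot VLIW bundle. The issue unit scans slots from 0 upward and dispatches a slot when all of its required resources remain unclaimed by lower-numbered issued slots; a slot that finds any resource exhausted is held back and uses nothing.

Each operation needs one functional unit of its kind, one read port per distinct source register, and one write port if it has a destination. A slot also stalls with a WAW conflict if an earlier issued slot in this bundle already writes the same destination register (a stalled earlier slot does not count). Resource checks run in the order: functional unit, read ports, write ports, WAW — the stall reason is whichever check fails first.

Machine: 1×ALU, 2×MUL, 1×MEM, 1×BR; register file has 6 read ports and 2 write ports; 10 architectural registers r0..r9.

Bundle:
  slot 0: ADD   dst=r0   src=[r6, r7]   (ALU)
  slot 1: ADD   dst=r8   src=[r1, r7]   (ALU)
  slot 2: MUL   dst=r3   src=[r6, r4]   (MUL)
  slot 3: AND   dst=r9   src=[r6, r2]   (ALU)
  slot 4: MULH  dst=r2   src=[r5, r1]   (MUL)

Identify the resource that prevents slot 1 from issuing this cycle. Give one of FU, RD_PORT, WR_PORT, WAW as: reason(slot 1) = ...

reason(slot 1) = FU

[0] ALU needs rd=2 wr=1: ok; after: ALU=0 MUL=2 MEM=1 BR=1, R=4, W=1
[1] ALU needs rd=2 wr=1: FU; after: ALU=0 MUL=2 MEM=1 BR=1, R=4, W=1
[2] MUL needs rd=2 wr=1: ok; after: ALU=0 MUL=1 MEM=1 BR=1, R=2, W=0
[3] ALU needs rd=2 wr=1: FU; after: ALU=0 MUL=1 MEM=1 BR=1, R=2, W=0
[4] MUL needs rd=2 wr=1: WR_PORT; after: ALU=0 MUL=1 MEM=1 BR=1, R=2, W=0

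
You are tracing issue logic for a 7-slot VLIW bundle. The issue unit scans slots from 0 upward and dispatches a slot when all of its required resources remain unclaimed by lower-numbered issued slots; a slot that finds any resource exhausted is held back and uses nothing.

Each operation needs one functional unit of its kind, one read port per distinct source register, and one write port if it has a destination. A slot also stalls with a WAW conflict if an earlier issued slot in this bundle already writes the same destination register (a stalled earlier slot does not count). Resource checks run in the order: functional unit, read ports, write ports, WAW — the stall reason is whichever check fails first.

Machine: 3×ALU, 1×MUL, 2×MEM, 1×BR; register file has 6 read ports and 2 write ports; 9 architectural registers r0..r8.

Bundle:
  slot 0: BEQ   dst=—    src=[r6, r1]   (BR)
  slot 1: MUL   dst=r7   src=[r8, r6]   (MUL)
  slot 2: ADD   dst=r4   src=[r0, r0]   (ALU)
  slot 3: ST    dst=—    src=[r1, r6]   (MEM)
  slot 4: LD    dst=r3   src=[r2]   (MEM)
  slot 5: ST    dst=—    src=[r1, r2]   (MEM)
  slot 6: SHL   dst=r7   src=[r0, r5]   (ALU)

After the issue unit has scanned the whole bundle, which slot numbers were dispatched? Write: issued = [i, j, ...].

issued = [0, 1, 2]

slot 0 (BR): ISSUE — free A3,Mu1,Ld2,B0 rp4 wp2
slot 1 (MUL): ISSUE — free A3,Mu0,Ld2,B0 rp2 wp1
slot 2 (ALU): ISSUE — free A2,Mu0,Ld2,B0 rp1 wp0
slot 3 (MEM): stall RD_PORT — free A2,Mu0,Ld2,B0 rp1 wp0
slot 4 (MEM): stall WR_PORT — free A2,Mu0,Ld2,B0 rp1 wp0
slot 5 (MEM): stall RD_PORT — free A2,Mu0,Ld2,B0 rp1 wp0
slot 6 (ALU): stall RD_PORT — free A2,Mu0,Ld2,B0 rp1 wp0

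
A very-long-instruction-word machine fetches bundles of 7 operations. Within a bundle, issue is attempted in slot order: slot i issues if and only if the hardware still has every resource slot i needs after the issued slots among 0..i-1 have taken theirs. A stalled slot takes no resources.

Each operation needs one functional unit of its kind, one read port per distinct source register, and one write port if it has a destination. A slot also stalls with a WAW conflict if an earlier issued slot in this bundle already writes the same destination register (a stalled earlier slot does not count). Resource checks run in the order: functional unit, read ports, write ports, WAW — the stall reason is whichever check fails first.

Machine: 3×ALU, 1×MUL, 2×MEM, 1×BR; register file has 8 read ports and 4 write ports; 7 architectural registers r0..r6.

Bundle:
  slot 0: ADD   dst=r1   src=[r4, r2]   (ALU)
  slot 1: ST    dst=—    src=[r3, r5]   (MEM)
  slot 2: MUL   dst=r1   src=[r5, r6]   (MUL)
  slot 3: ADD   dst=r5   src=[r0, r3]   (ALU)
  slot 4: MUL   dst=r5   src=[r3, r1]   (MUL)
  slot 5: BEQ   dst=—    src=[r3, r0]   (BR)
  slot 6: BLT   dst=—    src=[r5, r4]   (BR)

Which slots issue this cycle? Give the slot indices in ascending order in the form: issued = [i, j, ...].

  0. ALU→r1 ⇒ go  {2A/1Mu/2Ld/1B | 6r 3w}
  1. MEM ⇒ go  {2A/1Mu/1Ld/1B | 4r 3w}
  2. MUL→r1 ⇒ no(WAW)  {2A/1Mu/1Ld/1B | 4r 3w}
  3. ALU→r5 ⇒ go  {1A/1Mu/1Ld/1B | 2r 2w}
  4. MUL→r5 ⇒ no(WAW)  {1A/1Mu/1Ld/1B | 2r 2w}
  5. BR ⇒ go  {1A/1Mu/1Ld/0B | 0r 2w}
  6. BR ⇒ no(FU)  {1A/1Mu/1Ld/0B | 0r 2w}

issued = [0, 1, 3, 5]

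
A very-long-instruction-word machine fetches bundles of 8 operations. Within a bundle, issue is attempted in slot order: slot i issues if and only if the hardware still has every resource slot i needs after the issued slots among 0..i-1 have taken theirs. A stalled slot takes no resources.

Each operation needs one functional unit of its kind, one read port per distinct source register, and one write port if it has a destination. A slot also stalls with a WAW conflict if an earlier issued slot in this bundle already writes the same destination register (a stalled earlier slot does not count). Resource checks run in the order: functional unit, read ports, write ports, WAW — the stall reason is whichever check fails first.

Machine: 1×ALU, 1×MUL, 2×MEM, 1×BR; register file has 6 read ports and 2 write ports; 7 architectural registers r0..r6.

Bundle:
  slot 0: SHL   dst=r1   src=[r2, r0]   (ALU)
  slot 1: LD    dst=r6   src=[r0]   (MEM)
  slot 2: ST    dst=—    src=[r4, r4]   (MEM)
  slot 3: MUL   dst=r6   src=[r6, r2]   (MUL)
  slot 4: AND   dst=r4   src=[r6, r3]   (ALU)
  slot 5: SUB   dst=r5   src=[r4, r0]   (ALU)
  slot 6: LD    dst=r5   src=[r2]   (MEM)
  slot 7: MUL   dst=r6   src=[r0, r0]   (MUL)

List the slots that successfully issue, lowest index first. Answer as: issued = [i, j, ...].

issued = [0, 1, 2]

(0) want 1×ALU +2rd +1wr — yes → AL0|MU1|ME2|BR1|rd4|wr1
(1) want 1×MEM +1rd +1wr — yes → AL0|MU1|ME1|BR1|rd3|wr0
(2) want 1×MEM +1rd +0wr — yes → AL0|MU1|ME0|BR1|rd2|wr0
(3) want 1×MUL +2rd +1wr — WR_PORT → AL0|MU1|ME0|BR1|rd2|wr0
(4) want 1×ALU +2rd +1wr — FU → AL0|MU1|ME0|BR1|rd2|wr0
(5) want 1×ALU +2rd +1wr — FU → AL0|MU1|ME0|BR1|rd2|wr0
(6) want 1×MEM +1rd +1wr — FU → AL0|MU1|ME0|BR1|rd2|wr0
(7) want 1×MUL +1rd +1wr — WR_PORT → AL0|MU1|ME0|BR1|rd2|wr0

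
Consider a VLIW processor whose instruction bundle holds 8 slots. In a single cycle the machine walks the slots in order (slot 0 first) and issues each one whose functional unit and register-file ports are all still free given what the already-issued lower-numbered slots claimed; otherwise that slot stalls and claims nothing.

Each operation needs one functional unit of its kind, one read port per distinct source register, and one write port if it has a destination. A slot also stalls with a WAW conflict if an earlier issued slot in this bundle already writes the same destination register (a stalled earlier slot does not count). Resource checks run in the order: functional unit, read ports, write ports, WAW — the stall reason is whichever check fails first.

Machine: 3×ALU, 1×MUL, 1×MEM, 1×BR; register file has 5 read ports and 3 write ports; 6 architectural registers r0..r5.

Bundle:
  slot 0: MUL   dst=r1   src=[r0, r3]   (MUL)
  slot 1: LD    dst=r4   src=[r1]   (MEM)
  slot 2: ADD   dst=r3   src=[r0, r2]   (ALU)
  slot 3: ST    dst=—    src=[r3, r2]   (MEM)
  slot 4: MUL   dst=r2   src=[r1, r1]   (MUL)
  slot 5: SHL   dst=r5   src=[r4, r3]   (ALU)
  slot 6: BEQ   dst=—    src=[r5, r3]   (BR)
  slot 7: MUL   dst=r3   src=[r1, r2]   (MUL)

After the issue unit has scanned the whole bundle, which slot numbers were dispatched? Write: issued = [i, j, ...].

[0] MUL needs rd=2 wr=1: ok; after: ALU=3 MUL=0 MEM=1 BR=1, R=3, W=2
[1] MEM needs rd=1 wr=1: ok; after: ALU=3 MUL=0 MEM=0 BR=1, R=2, W=1
[2] ALU needs rd=2 wr=1: ok; after: ALU=2 MUL=0 MEM=0 BR=1, R=0, W=0
[3] MEM needs rd=2 wr=0: FU; after: ALU=2 MUL=0 MEM=0 BR=1, R=0, W=0
[4] MUL needs rd=1 wr=1: FU; after: ALU=2 MUL=0 MEM=0 BR=1, R=0, W=0
[5] ALU needs rd=2 wr=1: RD_PORT; after: ALU=2 MUL=0 MEM=0 BR=1, R=0, W=0
[6] BR needs rd=2 wr=0: RD_PORT; after: ALU=2 MUL=0 MEM=0 BR=1, R=0, W=0
[7] MUL needs rd=2 wr=1: FU; after: ALU=2 MUL=0 MEM=0 BR=1, R=0, W=0

issued = [0, 1, 2]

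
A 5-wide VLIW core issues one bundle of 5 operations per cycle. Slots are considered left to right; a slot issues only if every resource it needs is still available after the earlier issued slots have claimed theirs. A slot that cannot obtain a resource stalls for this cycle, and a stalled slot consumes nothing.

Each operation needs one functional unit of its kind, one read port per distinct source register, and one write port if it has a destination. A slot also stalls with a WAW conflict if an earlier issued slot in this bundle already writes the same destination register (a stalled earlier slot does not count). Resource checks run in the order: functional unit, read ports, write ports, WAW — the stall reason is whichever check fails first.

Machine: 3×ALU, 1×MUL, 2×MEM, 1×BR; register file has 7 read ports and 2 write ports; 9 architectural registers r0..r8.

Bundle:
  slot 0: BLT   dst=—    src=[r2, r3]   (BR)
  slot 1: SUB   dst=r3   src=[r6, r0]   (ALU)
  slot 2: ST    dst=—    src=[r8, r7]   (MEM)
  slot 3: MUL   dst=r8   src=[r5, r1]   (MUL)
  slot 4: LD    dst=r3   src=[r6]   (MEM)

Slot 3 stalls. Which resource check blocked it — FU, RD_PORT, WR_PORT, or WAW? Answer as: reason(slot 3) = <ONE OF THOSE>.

reason(slot 3) = RD_PORT

[0] BR needs rd=2 wr=0: ok; after: ALU=3 MUL=1 MEM=2 BR=0, R=5, W=2
[1] ALU needs rd=2 wr=1: ok; after: ALU=2 MUL=1 MEM=2 BR=0, R=3, W=1
[2] MEM needs rd=2 wr=0: ok; after: ALU=2 MUL=1 MEM=1 BR=0, R=1, W=1
[3] MUL needs rd=2 wr=1: RD_PORT; after: ALU=2 MUL=1 MEM=1 BR=0, R=1, W=1
[4] MEM needs rd=1 wr=1: WAW; after: ALU=2 MUL=1 MEM=1 BR=0, R=1, W=1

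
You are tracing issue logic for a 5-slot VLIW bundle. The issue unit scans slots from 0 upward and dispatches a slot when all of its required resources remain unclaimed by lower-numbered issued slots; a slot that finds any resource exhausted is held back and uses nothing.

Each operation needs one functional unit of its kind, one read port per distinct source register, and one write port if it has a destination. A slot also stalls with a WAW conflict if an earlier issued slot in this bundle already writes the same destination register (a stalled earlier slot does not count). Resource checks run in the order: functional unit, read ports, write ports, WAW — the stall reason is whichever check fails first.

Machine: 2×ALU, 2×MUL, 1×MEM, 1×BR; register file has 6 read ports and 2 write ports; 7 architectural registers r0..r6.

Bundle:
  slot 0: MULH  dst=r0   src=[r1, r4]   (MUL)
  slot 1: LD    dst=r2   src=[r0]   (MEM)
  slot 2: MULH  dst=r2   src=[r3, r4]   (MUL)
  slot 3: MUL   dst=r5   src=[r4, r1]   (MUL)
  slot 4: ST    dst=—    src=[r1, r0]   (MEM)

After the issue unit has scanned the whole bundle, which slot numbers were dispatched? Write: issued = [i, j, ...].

slot 0 (MUL): ISSUE — free A2,Mu1,Ld1,B1 rp4 wp1
slot 1 (MEM): ISSUE — free A2,Mu1,Ld0,B1 rp3 wp0
slot 2 (MUL): stall WR_PORT — free A2,Mu1,Ld0,B1 rp3 wp0
slot 3 (MUL): stall WR_PORT — free A2,Mu1,Ld0,B1 rp3 wp0
slot 4 (MEM): stall FU — free A2,Mu1,Ld0,B1 rp3 wp0

issued = [0, 1]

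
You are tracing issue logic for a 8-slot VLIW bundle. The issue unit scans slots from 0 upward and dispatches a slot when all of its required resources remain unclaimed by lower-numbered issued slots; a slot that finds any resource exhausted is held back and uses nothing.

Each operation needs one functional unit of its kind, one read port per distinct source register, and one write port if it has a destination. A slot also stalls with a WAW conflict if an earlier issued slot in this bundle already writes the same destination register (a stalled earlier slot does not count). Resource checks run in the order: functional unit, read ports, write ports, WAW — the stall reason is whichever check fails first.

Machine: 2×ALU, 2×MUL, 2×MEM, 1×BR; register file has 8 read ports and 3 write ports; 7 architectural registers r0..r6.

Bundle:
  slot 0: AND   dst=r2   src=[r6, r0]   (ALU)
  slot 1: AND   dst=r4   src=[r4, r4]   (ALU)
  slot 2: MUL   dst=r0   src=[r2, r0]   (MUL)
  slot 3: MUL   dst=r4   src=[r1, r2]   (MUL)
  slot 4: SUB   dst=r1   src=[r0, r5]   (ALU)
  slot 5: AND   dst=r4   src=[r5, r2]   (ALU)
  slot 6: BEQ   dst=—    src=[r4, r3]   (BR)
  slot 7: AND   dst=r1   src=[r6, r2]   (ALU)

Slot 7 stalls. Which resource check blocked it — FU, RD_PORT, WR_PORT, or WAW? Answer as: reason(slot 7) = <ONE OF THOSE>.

#0 ALU src=r6,r0 dispatched  <A:1 Mu:2 Ld:2 B:1 rd:6 wr:2>
#1 ALU src=r4,r4 dispatched  <A:0 Mu:2 Ld:2 B:1 rd:5 wr:1>
#2 MUL src=r2,r0 dispatched  <A:0 Mu:1 Ld:2 B:1 rd:3 wr:0>
#3 MUL src=r1,r2 held:WR_PORT  <A:0 Mu:1 Ld:2 B:1 rd:3 wr:0>
#4 ALU src=r0,r5 held:FU  <A:0 Mu:1 Ld:2 B:1 rd:3 wr:0>
#5 ALU src=r5,r2 held:FU  <A:0 Mu:1 Ld:2 B:1 rd:3 wr:0>
#6 BR src=r4,r3 dispatched  <A:0 Mu:1 Ld:2 B:0 rd:1 wr:0>
#7 ALU src=r6,r2 held:FU  <A:0 Mu:1 Ld:2 B:0 rd:1 wr:0>

reason(slot 7) = FU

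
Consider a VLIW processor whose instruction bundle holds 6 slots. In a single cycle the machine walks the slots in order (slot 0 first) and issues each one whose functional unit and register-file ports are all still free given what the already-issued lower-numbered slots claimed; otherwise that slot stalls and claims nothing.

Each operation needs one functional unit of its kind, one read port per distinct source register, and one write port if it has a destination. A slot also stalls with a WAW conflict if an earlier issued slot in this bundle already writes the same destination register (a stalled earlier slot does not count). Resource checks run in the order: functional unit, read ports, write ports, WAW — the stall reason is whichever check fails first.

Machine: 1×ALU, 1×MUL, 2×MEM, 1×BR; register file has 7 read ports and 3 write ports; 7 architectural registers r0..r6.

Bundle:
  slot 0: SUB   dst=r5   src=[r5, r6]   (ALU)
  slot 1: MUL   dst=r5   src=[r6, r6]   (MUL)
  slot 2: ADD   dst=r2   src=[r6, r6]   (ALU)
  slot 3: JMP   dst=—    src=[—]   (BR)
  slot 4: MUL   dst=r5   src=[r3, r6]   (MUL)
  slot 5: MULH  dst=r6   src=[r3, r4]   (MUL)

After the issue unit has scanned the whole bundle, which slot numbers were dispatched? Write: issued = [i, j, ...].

issued = [0, 3, 5]

(0) want 1×ALU +2rd +1wr — yes → AL0|MU1|ME2|BR1|rd5|wr2
(1) want 1×MUL +1rd +1wr — WAW → AL0|MU1|ME2|BR1|rd5|wr2
(2) want 1×ALU +1rd +1wr — FU → AL0|MU1|ME2|BR1|rd5|wr2
(3) want 1×BR +0rd +0wr — yes → AL0|MU1|ME2|BR0|rd5|wr2
(4) want 1×MUL +2rd +1wr — WAW → AL0|MU1|ME2|BR0|rd5|wr2
(5) want 1×MUL +2rd +1wr — yes → AL0|MU0|ME2|BR0|rd3|wr1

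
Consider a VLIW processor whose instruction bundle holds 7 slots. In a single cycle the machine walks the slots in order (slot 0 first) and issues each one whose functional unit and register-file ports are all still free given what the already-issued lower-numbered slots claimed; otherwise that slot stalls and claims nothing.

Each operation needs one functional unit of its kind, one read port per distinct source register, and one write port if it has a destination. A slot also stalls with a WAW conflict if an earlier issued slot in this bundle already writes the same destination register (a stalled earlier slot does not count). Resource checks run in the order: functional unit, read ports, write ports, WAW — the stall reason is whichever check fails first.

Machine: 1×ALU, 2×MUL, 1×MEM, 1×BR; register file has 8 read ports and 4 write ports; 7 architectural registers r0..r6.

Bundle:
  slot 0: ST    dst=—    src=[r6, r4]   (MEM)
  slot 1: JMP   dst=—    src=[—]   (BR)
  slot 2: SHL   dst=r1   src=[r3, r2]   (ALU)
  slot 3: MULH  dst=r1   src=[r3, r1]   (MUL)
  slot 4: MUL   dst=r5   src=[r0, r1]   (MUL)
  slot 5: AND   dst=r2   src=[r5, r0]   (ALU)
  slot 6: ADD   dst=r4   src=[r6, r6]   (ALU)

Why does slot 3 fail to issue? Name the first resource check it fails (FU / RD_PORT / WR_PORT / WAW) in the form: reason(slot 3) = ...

reason(slot 3) = WAW

slot 0 (MEM): ISSUE — free A1,Mu2,Ld0,B1 rp6 wp4
slot 1 (BR): ISSUE — free A1,Mu2,Ld0,B0 rp6 wp4
slot 2 (ALU): ISSUE — free A0,Mu2,Ld0,B0 rp4 wp3
slot 3 (MUL): stall WAW — free A0,Mu2,Ld0,B0 rp4 wp3
slot 4 (MUL): ISSUE — free A0,Mu1,Ld0,B0 rp2 wp2
slot 5 (ALU): stall FU — free A0,Mu1,Ld0,B0 rp2 wp2
slot 6 (ALU): stall FU — free A0,Mu1,Ld0,B0 rp2 wp2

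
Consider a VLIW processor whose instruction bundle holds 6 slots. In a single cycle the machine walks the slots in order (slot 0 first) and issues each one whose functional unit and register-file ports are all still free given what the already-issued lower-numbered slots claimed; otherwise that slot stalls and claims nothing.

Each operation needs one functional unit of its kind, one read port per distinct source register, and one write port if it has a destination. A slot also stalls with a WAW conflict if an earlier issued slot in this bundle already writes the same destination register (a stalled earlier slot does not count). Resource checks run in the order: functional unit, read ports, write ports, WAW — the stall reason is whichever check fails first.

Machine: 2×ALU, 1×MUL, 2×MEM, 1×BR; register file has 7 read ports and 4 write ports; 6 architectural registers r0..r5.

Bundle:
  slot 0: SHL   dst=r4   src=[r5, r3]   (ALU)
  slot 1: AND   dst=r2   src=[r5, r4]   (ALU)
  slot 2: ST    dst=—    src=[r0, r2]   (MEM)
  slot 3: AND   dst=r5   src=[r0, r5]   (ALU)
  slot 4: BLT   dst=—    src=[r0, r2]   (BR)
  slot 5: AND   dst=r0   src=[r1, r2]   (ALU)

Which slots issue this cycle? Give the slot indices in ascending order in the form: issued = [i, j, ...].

[0] ALU needs rd=2 wr=1: ok; after: ALU=1 MUL=1 MEM=2 BR=1, R=5, W=3
[1] ALU needs rd=2 wr=1: ok; after: ALU=0 MUL=1 MEM=2 BR=1, R=3, W=2
[2] MEM needs rd=2 wr=0: ok; after: ALU=0 MUL=1 MEM=1 BR=1, R=1, W=2
[3] ALU needs rd=2 wr=1: FU; after: ALU=0 MUL=1 MEM=1 BR=1, R=1, W=2
[4] BR needs rd=2 wr=0: RD_PORT; after: ALU=0 MUL=1 MEM=1 BR=1, R=1, W=2
[5] ALU needs rd=2 wr=1: FU; after: ALU=0 MUL=1 MEM=1 BR=1, R=1, W=2

issued = [0, 1, 2]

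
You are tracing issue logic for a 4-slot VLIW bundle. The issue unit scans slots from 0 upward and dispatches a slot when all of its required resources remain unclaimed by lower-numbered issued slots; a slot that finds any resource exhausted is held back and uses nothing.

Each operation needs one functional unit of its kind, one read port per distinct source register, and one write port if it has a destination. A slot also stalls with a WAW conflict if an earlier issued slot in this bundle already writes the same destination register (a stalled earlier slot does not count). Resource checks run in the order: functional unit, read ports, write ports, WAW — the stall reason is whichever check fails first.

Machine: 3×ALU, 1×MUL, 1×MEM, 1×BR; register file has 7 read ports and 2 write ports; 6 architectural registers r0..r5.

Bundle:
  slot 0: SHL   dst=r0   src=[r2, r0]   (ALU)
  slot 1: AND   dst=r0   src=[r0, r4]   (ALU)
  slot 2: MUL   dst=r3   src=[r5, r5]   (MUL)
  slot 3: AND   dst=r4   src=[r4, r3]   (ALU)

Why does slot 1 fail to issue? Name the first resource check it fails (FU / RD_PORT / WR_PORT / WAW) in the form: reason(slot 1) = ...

slot 0 (ALU): ISSUE — free A2,Mu1,Ld1,B1 rp5 wp1
slot 1 (ALU): stall WAW — free A2,Mu1,Ld1,B1 rp5 wp1
slot 2 (MUL): ISSUE — free A2,Mu0,Ld1,B1 rp4 wp0
slot 3 (ALU): stall WR_PORT — free A2,Mu0,Ld1,B1 rp4 wp0

reason(slot 1) = WAW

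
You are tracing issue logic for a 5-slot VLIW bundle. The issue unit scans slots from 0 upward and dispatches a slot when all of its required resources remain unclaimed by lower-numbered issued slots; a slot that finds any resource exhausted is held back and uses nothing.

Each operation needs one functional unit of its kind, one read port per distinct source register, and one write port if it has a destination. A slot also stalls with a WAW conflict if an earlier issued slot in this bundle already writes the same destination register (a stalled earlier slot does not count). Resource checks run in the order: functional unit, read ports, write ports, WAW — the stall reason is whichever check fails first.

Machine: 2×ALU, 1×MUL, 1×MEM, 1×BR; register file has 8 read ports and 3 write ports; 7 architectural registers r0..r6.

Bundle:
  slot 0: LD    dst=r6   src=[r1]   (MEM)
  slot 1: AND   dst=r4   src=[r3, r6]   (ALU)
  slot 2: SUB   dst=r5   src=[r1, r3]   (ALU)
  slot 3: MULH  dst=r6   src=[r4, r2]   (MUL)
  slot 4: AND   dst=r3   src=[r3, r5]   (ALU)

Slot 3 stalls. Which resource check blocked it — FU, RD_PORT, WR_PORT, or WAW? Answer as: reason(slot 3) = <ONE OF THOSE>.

[0] MEM needs rd=1 wr=1: ok; after: ALU=2 MUL=1 MEM=0 BR=1, R=7, W=2
[1] ALU needs rd=2 wr=1: ok; after: ALU=1 MUL=1 MEM=0 BR=1, R=5, W=1
[2] ALU needs rd=2 wr=1: ok; after: ALU=0 MUL=1 MEM=0 BR=1, R=3, W=0
[3] MUL needs rd=2 wr=1: WR_PORT; after: ALU=0 MUL=1 MEM=0 BR=1, R=3, W=0
[4] ALU needs rd=2 wr=1: FU; after: ALU=0 MUL=1 MEM=0 BR=1, R=3, W=0

reason(slot 3) = WR_PORT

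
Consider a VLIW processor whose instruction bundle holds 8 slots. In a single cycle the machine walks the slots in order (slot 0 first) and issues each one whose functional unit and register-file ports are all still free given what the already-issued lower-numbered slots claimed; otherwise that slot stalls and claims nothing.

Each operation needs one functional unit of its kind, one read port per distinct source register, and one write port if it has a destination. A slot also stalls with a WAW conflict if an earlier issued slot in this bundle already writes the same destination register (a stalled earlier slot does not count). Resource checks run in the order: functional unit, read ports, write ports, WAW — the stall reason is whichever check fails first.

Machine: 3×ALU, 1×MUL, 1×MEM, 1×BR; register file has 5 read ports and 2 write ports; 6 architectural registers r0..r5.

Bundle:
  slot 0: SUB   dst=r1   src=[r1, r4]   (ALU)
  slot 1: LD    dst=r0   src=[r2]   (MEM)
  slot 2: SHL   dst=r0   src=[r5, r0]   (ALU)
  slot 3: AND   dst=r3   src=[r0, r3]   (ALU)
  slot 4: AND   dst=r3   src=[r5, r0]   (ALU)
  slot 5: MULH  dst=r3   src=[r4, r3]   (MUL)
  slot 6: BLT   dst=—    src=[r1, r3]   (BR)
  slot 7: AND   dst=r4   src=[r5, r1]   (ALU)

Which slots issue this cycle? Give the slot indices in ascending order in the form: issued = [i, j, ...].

(0) want 1×ALU +2rd +1wr — yes → AL2|MU1|ME1|BR1|rd3|wr1
(1) want 1×MEM +1rd +1wr — yes → AL2|MU1|ME0|BR1|rd2|wr0
(2) want 1×ALU +2rd +1wr — WR_PORT → AL2|MU1|ME0|BR1|rd2|wr0
(3) want 1×ALU +2rd +1wr — WR_PORT → AL2|MU1|ME0|BR1|rd2|wr0
(4) want 1×ALU +2rd +1wr — WR_PORT → AL2|MU1|ME0|BR1|rd2|wr0
(5) want 1×MUL +2rd +1wr — WR_PORT → AL2|MU1|ME0|BR1|rd2|wr0
(6) want 1×BR +2rd +0wr — yes → AL2|MU1|ME0|BR0|rd0|wr0
(7) want 1×ALU +2rd +1wr — RD_PORT → AL2|MU1|ME0|BR0|rd0|wr0

issued = [0, 1, 6]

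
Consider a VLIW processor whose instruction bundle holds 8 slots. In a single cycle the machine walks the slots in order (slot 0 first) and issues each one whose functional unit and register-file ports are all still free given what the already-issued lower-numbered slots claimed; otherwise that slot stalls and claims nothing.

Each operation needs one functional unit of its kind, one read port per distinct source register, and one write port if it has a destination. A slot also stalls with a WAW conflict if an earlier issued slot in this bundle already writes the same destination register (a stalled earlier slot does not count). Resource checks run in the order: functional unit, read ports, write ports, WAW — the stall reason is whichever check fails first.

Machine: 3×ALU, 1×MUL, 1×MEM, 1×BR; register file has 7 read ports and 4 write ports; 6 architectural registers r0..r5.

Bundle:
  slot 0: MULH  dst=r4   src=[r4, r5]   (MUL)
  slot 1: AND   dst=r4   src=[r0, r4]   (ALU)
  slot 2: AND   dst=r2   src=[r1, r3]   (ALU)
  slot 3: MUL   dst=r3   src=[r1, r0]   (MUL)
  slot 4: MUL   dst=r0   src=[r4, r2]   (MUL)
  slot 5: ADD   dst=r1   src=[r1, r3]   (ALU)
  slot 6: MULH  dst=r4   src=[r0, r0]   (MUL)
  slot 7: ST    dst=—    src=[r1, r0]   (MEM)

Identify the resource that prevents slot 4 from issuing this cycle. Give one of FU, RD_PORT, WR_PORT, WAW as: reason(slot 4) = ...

reason(slot 4) = FU

slot 0 (MUL): ISSUE — free A3,Mu0,Ld1,B1 rp5 wp3
slot 1 (ALU): stall WAW — free A3,Mu0,Ld1,B1 rp5 wp3
slot 2 (ALU): ISSUE — free A2,Mu0,Ld1,B1 rp3 wp2
slot 3 (MUL): stall FU — free A2,Mu0,Ld1,B1 rp3 wp2
slot 4 (MUL): stall FU — free A2,Mu0,Ld1,B1 rp3 wp2
slot 5 (ALU): ISSUE — free A1,Mu0,Ld1,B1 rp1 wp1
slot 6 (MUL): stall FU — free A1,Mu0,Ld1,B1 rp1 wp1
slot 7 (MEM): stall RD_PORT — free A1,Mu0,Ld1,B1 rp1 wp1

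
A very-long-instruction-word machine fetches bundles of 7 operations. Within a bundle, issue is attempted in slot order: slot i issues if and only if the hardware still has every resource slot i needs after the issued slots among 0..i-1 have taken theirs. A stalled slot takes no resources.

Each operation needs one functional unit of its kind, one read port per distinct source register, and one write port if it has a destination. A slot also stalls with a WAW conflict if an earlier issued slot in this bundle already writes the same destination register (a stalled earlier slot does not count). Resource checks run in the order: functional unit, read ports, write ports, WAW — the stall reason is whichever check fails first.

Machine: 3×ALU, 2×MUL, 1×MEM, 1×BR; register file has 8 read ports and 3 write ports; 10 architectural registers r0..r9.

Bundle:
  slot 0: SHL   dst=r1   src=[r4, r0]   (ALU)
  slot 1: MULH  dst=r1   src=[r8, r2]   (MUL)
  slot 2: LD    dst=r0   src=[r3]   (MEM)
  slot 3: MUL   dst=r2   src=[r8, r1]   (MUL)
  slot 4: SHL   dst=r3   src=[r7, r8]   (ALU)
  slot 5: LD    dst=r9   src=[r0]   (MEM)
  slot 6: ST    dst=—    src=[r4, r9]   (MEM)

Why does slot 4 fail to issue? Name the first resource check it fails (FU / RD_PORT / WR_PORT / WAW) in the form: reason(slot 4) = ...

  0. ALU→r1 ⇒ go  {2A/2Mu/1Ld/1B | 6r 2w}
  1. MUL→r1 ⇒ no(WAW)  {2A/2Mu/1Ld/1B | 6r 2w}
  2. MEM→r0 ⇒ go  {2A/2Mu/0Ld/1B | 5r 1w}
  3. MUL→r2 ⇒ go  {2A/1Mu/0Ld/1B | 3r 0w}
  4. ALU→r3 ⇒ no(WR_PORT)  {2A/1Mu/0Ld/1B | 3r 0w}
  5. MEM→r9 ⇒ no(FU)  {2A/1Mu/0Ld/1B | 3r 0w}
  6. MEM ⇒ no(FU)  {2A/1Mu/0Ld/1B | 3r 0w}

reason(slot 4) = WR_PORT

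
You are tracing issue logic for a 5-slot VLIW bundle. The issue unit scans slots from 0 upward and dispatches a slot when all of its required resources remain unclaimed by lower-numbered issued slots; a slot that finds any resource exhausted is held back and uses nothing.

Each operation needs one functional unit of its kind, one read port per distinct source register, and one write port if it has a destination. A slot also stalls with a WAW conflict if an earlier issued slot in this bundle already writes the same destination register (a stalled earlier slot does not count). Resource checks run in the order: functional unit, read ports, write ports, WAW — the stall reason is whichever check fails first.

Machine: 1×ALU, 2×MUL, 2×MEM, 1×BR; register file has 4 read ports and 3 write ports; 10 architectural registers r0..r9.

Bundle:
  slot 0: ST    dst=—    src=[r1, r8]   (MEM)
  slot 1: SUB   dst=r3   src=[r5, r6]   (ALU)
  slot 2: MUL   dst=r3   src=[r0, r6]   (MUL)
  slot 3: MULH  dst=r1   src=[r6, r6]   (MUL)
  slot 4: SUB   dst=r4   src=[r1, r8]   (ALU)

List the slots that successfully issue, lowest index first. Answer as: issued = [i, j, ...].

#0 MEM src=r1,r8 dispatched  <A:1 Mu:2 Ld:1 B:1 rd:2 wr:3>
#1 ALU src=r5,r6 dispatched  <A:0 Mu:2 Ld:1 B:1 rd:0 wr:2>
#2 MUL src=r0,r6 held:RD_PORT  <A:0 Mu:2 Ld:1 B:1 rd:0 wr:2>
#3 MUL src=r6,r6 held:RD_PORT  <A:0 Mu:2 Ld:1 B:1 rd:0 wr:2>
#4 ALU src=r1,r8 held:FU  <A:0 Mu:2 Ld:1 B:1 rd:0 wr:2>

issued = [0, 1]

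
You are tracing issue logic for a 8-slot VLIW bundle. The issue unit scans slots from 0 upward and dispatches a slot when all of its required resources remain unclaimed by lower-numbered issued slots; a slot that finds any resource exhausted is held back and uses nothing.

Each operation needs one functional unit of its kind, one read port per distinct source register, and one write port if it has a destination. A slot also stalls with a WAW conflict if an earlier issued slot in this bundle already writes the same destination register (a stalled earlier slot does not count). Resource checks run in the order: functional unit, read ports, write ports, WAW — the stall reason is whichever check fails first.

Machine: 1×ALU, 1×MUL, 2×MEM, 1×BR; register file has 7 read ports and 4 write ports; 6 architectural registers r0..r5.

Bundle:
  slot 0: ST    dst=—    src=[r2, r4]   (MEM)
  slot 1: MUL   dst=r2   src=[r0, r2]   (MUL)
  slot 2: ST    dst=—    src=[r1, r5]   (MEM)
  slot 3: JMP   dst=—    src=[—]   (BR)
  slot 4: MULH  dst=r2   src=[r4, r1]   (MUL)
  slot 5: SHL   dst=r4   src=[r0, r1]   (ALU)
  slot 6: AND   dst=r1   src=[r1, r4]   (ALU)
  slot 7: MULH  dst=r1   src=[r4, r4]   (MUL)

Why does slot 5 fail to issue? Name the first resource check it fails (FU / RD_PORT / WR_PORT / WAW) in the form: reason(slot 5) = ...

slot 0 (MEM): ISSUE — free A1,Mu1,Ld1,B1 rp5 wp4
slot 1 (MUL): ISSUE — free A1,Mu0,Ld1,B1 rp3 wp3
slot 2 (MEM): ISSUE — free A1,Mu0,Ld0,B1 rp1 wp3
slot 3 (BR): ISSUE — free A1,Mu0,Ld0,B0 rp1 wp3
slot 4 (MUL): stall FU — free A1,Mu0,Ld0,B0 rp1 wp3
slot 5 (ALU): stall RD_PORT — free A1,Mu0,Ld0,B0 rp1 wp3
slot 6 (ALU): stall RD_PORT — free A1,Mu0,Ld0,B0 rp1 wp3
slot 7 (MUL): stall FU — free A1,Mu0,Ld0,B0 rp1 wp3

reason(slot 5) = RD_PORT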